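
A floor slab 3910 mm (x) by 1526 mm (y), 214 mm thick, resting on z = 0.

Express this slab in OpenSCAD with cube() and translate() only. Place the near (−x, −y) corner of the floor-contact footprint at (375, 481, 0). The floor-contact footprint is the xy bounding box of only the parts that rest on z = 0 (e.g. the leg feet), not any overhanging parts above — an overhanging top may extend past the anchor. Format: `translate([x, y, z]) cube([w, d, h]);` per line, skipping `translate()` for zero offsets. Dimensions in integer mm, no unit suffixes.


translate([375, 481, 0]) cube([3910, 1526, 214]);


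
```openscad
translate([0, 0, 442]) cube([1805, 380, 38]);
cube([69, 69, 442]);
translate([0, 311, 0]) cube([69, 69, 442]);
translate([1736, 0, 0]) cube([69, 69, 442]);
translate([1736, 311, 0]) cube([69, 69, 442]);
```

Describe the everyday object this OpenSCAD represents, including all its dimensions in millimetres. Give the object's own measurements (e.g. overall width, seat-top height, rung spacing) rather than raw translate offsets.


A long wooden bench with a 1805 mm (x) × 380 mm (y) seat, 38 mm thick, its top surface 480 mm above the floor. Four 69 mm square legs at the seat corners, flush with the edges, run from z = 0 to the seat underside.


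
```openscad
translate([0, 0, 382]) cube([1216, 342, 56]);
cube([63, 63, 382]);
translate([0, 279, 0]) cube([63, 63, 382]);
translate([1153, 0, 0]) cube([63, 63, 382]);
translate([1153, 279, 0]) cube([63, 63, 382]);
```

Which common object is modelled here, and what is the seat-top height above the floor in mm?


A bench. The seat-top height is 438 mm.

A long slab on four corner posts — a bench. The slab sits at z = 382 with thickness 56, so the top is 382 + 56 = 438 mm.


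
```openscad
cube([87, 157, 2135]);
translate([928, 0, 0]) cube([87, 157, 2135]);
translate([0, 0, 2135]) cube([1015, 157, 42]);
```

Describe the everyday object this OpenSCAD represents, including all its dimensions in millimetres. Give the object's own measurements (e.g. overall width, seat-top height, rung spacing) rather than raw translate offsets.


A door frame. The clear opening is 841 mm wide and 2135 mm high. Two 87 mm wide jambs, 157 mm deep, stand either side of the opening from the floor to the top of the opening. A 42 mm thick head sits across the top of both jambs, spanning the full outside width of the frame.


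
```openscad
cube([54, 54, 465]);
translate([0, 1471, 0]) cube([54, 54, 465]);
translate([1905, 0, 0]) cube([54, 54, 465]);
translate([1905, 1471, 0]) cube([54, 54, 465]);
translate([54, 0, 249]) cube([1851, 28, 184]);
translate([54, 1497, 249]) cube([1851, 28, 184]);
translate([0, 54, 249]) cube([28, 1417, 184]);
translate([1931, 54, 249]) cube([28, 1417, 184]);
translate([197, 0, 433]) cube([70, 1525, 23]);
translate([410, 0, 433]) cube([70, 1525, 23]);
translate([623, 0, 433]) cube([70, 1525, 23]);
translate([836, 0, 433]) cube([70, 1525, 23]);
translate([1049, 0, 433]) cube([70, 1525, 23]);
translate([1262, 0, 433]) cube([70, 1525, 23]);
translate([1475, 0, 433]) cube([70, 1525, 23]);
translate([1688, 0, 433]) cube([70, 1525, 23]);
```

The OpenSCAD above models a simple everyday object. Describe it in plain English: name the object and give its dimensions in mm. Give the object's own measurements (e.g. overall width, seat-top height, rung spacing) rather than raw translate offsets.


A bed frame 1959 mm long (x) by 1525 mm wide (y). Four 54×54 mm corner posts, 465 mm tall, at the corners of the footprint. Four rails of 28 mm thickness and 184 mm height run between adjacent posts with their undersides at z = 249 mm, their outer faces flush with the outside of the frame (the two x-running rails run between the posts' inner faces; the two y-running rails run between the posts' inner faces). 8 slats, each 70 mm wide (x) and 23 mm thick, lie across the top of the two x-running rails, running the full 1525 mm width of the frame in y; along x they sit between the end posts with a 143 mm gap after the −x posts and between neighbouring slats, leaving 147 mm before the +x posts.


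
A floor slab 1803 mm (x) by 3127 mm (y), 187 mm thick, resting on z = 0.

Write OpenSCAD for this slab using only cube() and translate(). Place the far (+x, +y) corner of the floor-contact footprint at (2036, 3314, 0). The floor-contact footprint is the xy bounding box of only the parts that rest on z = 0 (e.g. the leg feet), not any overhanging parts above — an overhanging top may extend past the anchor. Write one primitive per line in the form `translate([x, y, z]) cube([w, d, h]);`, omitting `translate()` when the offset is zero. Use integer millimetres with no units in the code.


translate([233, 187, 0]) cube([1803, 3127, 187]);


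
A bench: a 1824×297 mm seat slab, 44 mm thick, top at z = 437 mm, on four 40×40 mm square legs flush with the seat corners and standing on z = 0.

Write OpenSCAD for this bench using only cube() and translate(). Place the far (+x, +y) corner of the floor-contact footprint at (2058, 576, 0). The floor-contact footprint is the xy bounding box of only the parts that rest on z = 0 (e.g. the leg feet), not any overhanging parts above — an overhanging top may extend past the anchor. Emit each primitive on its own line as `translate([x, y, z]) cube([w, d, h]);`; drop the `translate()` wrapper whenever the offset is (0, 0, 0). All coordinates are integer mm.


translate([234, 279, 393]) cube([1824, 297, 44]);
translate([234, 279, 0]) cube([40, 40, 393]);
translate([234, 536, 0]) cube([40, 40, 393]);
translate([2018, 279, 0]) cube([40, 40, 393]);
translate([2018, 536, 0]) cube([40, 40, 393]);


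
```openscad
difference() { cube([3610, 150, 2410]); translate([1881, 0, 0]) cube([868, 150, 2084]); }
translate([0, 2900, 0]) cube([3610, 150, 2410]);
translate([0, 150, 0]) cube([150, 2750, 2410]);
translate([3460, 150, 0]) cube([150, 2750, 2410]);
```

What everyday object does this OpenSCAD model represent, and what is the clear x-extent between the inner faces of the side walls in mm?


A single room. The interior width is 3310 mm.

Four walls enclosing a rectangle with a door in the front wall — a room. Outside width 3610 minus two 150 mm walls gives 3310 mm.


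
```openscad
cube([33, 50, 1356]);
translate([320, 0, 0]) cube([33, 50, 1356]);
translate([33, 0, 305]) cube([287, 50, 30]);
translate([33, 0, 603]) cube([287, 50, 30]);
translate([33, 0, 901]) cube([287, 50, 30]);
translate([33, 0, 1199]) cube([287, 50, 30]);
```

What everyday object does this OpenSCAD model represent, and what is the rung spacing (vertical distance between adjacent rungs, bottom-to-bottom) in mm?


A ladder. The rung spacing is 298 mm.

Two tall 33×50 posts with 4 short bars between them — a ladder. Adjacent rungs sit at z = 305 and z = 603, so the spacing is 603 − 305 = 298 mm.


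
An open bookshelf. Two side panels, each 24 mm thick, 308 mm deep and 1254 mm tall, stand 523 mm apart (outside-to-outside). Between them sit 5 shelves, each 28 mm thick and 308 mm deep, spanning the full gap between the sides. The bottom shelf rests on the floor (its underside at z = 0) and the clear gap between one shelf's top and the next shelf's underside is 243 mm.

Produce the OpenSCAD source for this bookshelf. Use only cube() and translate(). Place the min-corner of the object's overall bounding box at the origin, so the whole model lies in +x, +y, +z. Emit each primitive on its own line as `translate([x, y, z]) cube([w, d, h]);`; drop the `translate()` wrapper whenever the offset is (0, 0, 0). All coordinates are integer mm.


cube([24, 308, 1254]);
translate([499, 0, 0]) cube([24, 308, 1254]);
translate([24, 0, 0]) cube([475, 308, 28]);
translate([24, 0, 271]) cube([475, 308, 28]);
translate([24, 0, 542]) cube([475, 308, 28]);
translate([24, 0, 813]) cube([475, 308, 28]);
translate([24, 0, 1084]) cube([475, 308, 28]);


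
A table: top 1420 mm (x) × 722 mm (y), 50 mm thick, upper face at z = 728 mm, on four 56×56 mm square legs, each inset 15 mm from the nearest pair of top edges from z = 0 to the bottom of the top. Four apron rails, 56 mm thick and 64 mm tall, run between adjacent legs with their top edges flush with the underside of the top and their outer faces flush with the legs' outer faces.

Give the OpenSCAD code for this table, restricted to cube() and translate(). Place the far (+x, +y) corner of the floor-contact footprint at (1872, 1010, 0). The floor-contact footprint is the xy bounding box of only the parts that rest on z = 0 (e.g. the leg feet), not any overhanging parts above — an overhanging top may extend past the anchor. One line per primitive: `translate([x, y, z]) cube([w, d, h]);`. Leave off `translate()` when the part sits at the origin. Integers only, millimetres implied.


translate([467, 303, 678]) cube([1420, 722, 50]);
translate([482, 318, 0]) cube([56, 56, 678]);
translate([1816, 318, 0]) cube([56, 56, 678]);
translate([482, 954, 0]) cube([56, 56, 678]);
translate([1816, 954, 0]) cube([56, 56, 678]);
translate([538, 318, 614]) cube([1278, 56, 64]);
translate([538, 954, 614]) cube([1278, 56, 64]);
translate([482, 374, 614]) cube([56, 580, 64]);
translate([1816, 374, 614]) cube([56, 580, 64]);


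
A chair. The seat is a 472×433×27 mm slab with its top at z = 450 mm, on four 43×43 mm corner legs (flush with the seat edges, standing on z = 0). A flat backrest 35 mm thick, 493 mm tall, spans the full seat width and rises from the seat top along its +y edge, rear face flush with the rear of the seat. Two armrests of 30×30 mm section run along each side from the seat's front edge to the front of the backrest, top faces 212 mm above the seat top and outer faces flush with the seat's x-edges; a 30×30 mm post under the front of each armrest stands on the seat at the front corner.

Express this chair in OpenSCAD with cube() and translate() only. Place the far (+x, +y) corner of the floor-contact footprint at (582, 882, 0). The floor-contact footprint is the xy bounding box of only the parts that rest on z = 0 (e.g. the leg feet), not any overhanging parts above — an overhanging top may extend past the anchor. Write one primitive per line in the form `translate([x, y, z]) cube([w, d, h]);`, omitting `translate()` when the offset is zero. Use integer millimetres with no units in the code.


translate([110, 449, 423]) cube([472, 433, 27]);
translate([110, 449, 0]) cube([43, 43, 423]);
translate([539, 449, 0]) cube([43, 43, 423]);
translate([110, 839, 0]) cube([43, 43, 423]);
translate([539, 839, 0]) cube([43, 43, 423]);
translate([110, 847, 450]) cube([472, 35, 493]);
translate([110, 449, 632]) cube([30, 398, 30]);
translate([552, 449, 632]) cube([30, 398, 30]);
translate([110, 449, 450]) cube([30, 30, 182]);
translate([552, 449, 450]) cube([30, 30, 182]);


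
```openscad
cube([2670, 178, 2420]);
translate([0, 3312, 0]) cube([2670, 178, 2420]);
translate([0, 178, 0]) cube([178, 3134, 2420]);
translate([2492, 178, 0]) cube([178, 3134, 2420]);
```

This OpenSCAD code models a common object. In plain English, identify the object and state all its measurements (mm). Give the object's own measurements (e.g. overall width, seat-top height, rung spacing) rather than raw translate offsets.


The wall frame of a small rectangular building: four walls, each 2420 mm tall and 178 mm thick, enclosing a footprint 2670 mm (x) by 3490 mm (y) outside-to-outside, with no floor or roof. The front and back walls (the −y and +y sides) span the full width; the two side walls fit between them.


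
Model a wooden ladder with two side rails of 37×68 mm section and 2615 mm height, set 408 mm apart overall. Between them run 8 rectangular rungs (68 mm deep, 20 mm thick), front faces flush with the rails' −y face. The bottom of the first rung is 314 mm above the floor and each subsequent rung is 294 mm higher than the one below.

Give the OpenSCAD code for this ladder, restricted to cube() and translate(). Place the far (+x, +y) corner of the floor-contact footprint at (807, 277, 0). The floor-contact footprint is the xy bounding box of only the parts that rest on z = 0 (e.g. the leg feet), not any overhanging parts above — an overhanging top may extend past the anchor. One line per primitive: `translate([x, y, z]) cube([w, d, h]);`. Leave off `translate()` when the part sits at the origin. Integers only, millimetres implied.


translate([399, 209, 0]) cube([37, 68, 2615]);
translate([770, 209, 0]) cube([37, 68, 2615]);
translate([436, 209, 314]) cube([334, 68, 20]);
translate([436, 209, 608]) cube([334, 68, 20]);
translate([436, 209, 902]) cube([334, 68, 20]);
translate([436, 209, 1196]) cube([334, 68, 20]);
translate([436, 209, 1490]) cube([334, 68, 20]);
translate([436, 209, 1784]) cube([334, 68, 20]);
translate([436, 209, 2078]) cube([334, 68, 20]);
translate([436, 209, 2372]) cube([334, 68, 20]);


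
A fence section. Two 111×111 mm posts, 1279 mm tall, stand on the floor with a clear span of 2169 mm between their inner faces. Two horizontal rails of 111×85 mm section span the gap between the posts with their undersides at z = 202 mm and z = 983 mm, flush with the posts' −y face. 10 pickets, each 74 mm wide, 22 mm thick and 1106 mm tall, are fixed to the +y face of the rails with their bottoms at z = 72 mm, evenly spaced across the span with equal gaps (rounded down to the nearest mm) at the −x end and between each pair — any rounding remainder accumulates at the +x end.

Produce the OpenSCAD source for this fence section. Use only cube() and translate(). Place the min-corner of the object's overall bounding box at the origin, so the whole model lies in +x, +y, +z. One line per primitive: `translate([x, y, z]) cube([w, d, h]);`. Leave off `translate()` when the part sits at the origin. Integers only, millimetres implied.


cube([111, 111, 1279]);
translate([2280, 0, 0]) cube([111, 111, 1279]);
translate([111, 0, 202]) cube([2169, 111, 85]);
translate([111, 0, 983]) cube([2169, 111, 85]);
translate([240, 111, 72]) cube([74, 22, 1106]);
translate([443, 111, 72]) cube([74, 22, 1106]);
translate([646, 111, 72]) cube([74, 22, 1106]);
translate([849, 111, 72]) cube([74, 22, 1106]);
translate([1052, 111, 72]) cube([74, 22, 1106]);
translate([1255, 111, 72]) cube([74, 22, 1106]);
translate([1458, 111, 72]) cube([74, 22, 1106]);
translate([1661, 111, 72]) cube([74, 22, 1106]);
translate([1864, 111, 72]) cube([74, 22, 1106]);
translate([2067, 111, 72]) cube([74, 22, 1106]);


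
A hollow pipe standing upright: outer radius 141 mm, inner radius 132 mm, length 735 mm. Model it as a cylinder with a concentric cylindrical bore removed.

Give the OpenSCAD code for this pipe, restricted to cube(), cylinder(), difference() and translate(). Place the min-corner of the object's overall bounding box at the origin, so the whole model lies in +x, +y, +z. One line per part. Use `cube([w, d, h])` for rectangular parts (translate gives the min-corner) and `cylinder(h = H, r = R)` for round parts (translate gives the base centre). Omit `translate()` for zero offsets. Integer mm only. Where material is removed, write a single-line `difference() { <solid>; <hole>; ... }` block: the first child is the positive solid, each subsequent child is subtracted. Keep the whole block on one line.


difference() { translate([141, 141, 0]) cylinder(h = 735, r = 141); translate([141, 141, 0]) cylinder(h = 735, r = 132); }


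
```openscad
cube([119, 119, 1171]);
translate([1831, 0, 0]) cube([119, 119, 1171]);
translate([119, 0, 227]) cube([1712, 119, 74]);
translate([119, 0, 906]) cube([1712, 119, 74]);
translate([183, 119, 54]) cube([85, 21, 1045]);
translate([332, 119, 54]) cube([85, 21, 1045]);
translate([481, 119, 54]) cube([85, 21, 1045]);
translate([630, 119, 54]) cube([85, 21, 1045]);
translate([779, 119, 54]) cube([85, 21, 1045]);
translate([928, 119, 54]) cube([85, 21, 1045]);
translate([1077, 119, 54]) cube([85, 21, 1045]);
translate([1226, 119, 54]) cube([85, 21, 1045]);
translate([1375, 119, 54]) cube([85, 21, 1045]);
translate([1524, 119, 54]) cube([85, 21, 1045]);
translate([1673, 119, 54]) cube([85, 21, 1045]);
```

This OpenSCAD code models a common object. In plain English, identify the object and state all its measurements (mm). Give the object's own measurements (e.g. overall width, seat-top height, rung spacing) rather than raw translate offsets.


A fence section. Two 119×119 mm posts, 1171 mm tall, stand on the floor with a clear span of 1712 mm between their inner faces. Two horizontal rails of 119×74 mm section span the gap between the posts with their undersides at z = 227 mm and z = 906 mm, flush with the posts' −y face. 11 pickets, each 85 mm wide, 21 mm thick and 1045 mm tall, are fixed to the +y face of the rails with their bottoms at z = 54 mm, spaced across the span with a 64 mm gap after the −x post and between neighbouring pickets, with 73 mm left before the +x post.


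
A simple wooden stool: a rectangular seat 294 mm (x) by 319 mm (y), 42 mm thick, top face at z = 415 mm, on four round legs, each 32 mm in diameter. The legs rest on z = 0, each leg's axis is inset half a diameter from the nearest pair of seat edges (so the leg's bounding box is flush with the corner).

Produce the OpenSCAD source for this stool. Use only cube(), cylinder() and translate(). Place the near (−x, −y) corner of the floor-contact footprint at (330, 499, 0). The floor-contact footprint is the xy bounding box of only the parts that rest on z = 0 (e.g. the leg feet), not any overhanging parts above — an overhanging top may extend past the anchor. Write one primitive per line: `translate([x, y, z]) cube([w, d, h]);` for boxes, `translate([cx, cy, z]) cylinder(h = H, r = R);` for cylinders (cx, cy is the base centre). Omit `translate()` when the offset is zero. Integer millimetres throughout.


// leg_h = 415 - 42 = 373
translate([330, 499, 373]) cube([294, 319, 42]);
translate([346, 515, 0]) cylinder(h = 373, r = 16);
translate([608, 515, 0]) cylinder(h = 373, r = 16);
translate([346, 802, 0]) cylinder(h = 373, r = 16);
translate([608, 802, 0]) cylinder(h = 373, r = 16);


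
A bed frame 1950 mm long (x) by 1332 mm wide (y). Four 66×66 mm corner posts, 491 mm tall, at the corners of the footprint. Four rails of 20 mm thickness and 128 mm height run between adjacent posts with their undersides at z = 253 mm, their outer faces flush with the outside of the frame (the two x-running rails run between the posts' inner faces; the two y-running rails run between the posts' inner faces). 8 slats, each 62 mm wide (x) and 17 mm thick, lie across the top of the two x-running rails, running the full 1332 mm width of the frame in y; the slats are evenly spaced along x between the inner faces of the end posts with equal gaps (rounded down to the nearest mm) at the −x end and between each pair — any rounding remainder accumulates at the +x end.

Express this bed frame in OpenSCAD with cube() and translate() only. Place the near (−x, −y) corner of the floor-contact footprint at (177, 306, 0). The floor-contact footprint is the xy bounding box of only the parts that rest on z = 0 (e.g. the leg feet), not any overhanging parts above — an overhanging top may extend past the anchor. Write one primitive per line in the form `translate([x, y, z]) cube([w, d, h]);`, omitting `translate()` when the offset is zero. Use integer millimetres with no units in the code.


translate([177, 306, 0]) cube([66, 66, 491]);
translate([177, 1572, 0]) cube([66, 66, 491]);
translate([2061, 306, 0]) cube([66, 66, 491]);
translate([2061, 1572, 0]) cube([66, 66, 491]);
translate([243, 306, 253]) cube([1818, 20, 128]);
translate([243, 1618, 253]) cube([1818, 20, 128]);
translate([177, 372, 253]) cube([20, 1200, 128]);
translate([2107, 372, 253]) cube([20, 1200, 128]);
translate([389, 306, 381]) cube([62, 1332, 17]);
translate([597, 306, 381]) cube([62, 1332, 17]);
translate([805, 306, 381]) cube([62, 1332, 17]);
translate([1013, 306, 381]) cube([62, 1332, 17]);
translate([1221, 306, 381]) cube([62, 1332, 17]);
translate([1429, 306, 381]) cube([62, 1332, 17]);
translate([1637, 306, 381]) cube([62, 1332, 17]);
translate([1845, 306, 381]) cube([62, 1332, 17]);


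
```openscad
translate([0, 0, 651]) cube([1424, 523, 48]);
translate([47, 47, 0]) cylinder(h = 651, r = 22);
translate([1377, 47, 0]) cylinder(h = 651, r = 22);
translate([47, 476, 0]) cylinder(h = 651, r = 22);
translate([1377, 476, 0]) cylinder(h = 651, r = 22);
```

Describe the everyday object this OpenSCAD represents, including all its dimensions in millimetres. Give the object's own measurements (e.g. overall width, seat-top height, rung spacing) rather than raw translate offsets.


A table: top 1424 mm (x) × 523 mm (y), 48 mm thick, upper face at z = 699 mm, on four round legs of 44 mm diameter, each leg's bounding box inset 25 mm from the nearest pair of top edges from z = 0 to the bottom of the top.


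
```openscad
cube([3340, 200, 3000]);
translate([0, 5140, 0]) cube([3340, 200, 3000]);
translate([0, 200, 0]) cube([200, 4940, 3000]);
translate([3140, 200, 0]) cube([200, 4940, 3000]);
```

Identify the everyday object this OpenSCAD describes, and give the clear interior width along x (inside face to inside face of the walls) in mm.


A house (or room) frame. The interior width is 2940 mm.

Four 3000 mm walls enclosing a rectangle with no floor or roof — a room or house frame. Outside width is 3340 mm and wall thickness is 200 mm, so the interior width is 3340 − 2 × 200 = 2940 mm.


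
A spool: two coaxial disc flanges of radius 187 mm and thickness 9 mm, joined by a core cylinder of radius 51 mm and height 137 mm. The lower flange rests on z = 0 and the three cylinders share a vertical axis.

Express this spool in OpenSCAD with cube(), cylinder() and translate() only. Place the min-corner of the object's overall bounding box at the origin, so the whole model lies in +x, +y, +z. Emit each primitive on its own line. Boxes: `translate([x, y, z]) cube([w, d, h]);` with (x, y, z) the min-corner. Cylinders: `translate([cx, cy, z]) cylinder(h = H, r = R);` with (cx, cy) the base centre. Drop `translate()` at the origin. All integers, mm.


translate([187, 187, 0]) cylinder(h = 9, r = 187);
translate([187, 187, 9]) cylinder(h = 137, r = 51);
translate([187, 187, 146]) cylinder(h = 9, r = 187);


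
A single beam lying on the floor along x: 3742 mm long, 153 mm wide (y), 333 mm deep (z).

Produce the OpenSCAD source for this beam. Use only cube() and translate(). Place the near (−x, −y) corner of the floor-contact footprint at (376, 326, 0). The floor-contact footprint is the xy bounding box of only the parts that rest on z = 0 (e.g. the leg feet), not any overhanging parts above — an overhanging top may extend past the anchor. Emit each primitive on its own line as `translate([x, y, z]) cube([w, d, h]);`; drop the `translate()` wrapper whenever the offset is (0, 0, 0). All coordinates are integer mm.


translate([376, 326, 0]) cube([3742, 153, 333]);


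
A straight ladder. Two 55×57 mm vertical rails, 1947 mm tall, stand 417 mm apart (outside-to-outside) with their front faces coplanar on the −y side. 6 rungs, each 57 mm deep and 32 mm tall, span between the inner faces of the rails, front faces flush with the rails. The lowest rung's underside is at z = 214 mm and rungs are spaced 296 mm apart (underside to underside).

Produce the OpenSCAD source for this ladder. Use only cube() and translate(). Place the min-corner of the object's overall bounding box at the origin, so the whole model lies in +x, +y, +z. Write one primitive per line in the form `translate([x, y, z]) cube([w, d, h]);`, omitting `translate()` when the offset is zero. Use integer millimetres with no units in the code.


cube([55, 57, 1947]);
translate([362, 0, 0]) cube([55, 57, 1947]);
translate([55, 0, 214]) cube([307, 57, 32]);
translate([55, 0, 510]) cube([307, 57, 32]);
translate([55, 0, 806]) cube([307, 57, 32]);
translate([55, 0, 1102]) cube([307, 57, 32]);
translate([55, 0, 1398]) cube([307, 57, 32]);
translate([55, 0, 1694]) cube([307, 57, 32]);


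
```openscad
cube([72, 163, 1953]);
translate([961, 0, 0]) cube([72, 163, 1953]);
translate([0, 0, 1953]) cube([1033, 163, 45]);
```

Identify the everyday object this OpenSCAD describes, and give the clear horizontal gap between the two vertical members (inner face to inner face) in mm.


A door frame. The clear opening width is 889 mm.

Two 1953 mm tall posts with a header on top — a door frame. The left jamb is 72 mm wide at x = 0; the right jamb starts at x = 961. The clear opening is 961 − 72 = 889 mm.


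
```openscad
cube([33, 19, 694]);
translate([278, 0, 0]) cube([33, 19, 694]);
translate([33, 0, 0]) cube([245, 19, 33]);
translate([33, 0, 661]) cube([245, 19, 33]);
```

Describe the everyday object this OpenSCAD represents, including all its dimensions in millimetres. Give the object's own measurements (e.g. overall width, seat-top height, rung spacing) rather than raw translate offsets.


A rectangular picture frame lying in the x–z plane (depth along y). The opening is 245 mm wide (x) by 628 mm tall (z), surrounded by a border 33 mm wide on all four sides. The frame is 19 mm deep and is made of two full-height vertical stiles with two horizontal rails fitted between them.


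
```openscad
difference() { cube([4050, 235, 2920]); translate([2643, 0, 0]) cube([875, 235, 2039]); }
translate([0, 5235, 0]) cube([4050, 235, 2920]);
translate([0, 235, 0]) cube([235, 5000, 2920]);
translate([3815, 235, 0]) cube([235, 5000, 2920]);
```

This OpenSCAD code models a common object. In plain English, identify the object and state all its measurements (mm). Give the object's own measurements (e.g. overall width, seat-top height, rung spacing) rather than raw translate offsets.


A single room: four walls, each 2920 mm tall and 235 mm thick, enclosing an outside footprint 4050×5470 mm (x × y), no floor or roof. The front and back walls (−y and +y sides) run the full x-width; the side walls fit between their inner faces. A door opening 875 mm wide and 2039 mm tall is cut through the front wall from the floor up, its −x edge 2643 mm from the wall's −x end.


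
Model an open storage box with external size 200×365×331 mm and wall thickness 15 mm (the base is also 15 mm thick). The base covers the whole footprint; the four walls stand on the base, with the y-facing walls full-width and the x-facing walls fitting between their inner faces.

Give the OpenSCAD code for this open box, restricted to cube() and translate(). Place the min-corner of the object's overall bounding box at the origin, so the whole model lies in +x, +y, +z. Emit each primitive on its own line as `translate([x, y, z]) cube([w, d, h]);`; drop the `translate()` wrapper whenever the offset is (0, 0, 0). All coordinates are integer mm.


cube([200, 365, 15]);
translate([0, 0, 15]) cube([200, 15, 316]);
translate([0, 350, 15]) cube([200, 15, 316]);
translate([0, 15, 15]) cube([15, 335, 316]);
translate([185, 15, 15]) cube([15, 335, 316]);


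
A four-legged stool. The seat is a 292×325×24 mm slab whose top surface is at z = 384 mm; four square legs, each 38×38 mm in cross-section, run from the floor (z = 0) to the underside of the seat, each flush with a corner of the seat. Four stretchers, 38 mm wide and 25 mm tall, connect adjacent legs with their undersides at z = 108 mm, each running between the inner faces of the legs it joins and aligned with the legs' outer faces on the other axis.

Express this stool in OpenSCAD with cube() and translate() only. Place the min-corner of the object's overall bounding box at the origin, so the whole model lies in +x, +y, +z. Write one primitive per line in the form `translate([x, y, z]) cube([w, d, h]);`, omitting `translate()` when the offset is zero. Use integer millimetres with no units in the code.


// leg_h = 384 - 24 = 360
// stretcher span = 292 - 2*38 = 216
translate([0, 0, 360]) cube([292, 325, 24]);
cube([38, 38, 360]);
translate([254, 0, 0]) cube([38, 38, 360]);
translate([0, 287, 0]) cube([38, 38, 360]);
translate([254, 287, 0]) cube([38, 38, 360]);
translate([38, 0, 108]) cube([216, 38, 25]);
translate([38, 287, 108]) cube([216, 38, 25]);
translate([0, 38, 108]) cube([38, 249, 25]);
translate([254, 38, 108]) cube([38, 249, 25]);


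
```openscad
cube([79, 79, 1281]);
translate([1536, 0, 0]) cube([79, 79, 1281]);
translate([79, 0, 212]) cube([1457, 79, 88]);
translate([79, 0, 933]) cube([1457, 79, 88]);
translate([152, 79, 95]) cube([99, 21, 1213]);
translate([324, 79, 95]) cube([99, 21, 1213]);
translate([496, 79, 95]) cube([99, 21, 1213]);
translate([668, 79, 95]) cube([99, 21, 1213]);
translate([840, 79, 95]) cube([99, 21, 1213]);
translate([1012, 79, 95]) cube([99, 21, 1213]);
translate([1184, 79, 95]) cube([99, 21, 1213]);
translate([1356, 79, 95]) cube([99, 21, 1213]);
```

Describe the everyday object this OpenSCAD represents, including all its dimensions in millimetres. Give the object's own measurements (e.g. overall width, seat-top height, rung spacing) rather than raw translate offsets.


A fence section. Two 79×79 mm posts, 1281 mm tall, stand on the floor with a clear span of 1457 mm between their inner faces. Two horizontal rails of 79×88 mm section span the gap between the posts with their undersides at z = 212 mm and z = 933 mm, flush with the posts' −y face. 8 pickets, each 99 mm wide, 21 mm thick and 1213 mm tall, are fixed to the +y face of the rails with their bottoms at z = 95 mm, spaced across the span with a 73 mm gap after the −x post and between neighbouring pickets, with 81 mm left before the +x post.


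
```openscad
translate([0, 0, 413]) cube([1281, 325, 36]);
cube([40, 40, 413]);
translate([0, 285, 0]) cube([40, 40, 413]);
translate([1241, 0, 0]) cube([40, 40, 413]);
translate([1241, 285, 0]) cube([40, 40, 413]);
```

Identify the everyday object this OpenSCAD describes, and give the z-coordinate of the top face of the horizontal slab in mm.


A bench. The seat-top height is 449 mm.

A long slab on four corner posts — a bench. The slab sits at z = 413 with thickness 36, so the top is 413 + 36 = 449 mm.


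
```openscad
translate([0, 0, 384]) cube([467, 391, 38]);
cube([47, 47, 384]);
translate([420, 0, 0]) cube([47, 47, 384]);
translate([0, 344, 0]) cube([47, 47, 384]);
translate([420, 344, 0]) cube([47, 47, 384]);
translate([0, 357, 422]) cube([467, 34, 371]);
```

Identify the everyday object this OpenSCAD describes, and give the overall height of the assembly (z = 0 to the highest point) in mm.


A chair. The overall height is 793 mm.

A slab on four corner posts with a tall panel at the back — a chair. The seat slab sits at z = 384 with thickness 38, and the 371 mm backrest starts at the seat top, so the overall height is 384 + 38 + 371 = 793 mm.


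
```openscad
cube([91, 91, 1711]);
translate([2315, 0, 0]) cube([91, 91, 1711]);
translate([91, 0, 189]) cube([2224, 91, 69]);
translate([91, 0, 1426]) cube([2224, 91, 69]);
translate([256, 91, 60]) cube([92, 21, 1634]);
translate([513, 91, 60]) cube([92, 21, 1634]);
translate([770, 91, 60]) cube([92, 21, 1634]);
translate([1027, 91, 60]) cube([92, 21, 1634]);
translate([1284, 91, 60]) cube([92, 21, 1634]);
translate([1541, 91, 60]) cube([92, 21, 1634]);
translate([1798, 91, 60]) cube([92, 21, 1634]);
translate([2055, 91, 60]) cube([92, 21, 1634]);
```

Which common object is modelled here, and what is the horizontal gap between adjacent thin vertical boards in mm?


A fence section. The picket gap is 165 mm.

Two posts, two rails, 8 pickets — a fence section. Span 2224 mm holds 8 pickets of 92 mm with 9 equal gaps: ⌊(2224 − 8·92) / 9⌋ = 165 mm.


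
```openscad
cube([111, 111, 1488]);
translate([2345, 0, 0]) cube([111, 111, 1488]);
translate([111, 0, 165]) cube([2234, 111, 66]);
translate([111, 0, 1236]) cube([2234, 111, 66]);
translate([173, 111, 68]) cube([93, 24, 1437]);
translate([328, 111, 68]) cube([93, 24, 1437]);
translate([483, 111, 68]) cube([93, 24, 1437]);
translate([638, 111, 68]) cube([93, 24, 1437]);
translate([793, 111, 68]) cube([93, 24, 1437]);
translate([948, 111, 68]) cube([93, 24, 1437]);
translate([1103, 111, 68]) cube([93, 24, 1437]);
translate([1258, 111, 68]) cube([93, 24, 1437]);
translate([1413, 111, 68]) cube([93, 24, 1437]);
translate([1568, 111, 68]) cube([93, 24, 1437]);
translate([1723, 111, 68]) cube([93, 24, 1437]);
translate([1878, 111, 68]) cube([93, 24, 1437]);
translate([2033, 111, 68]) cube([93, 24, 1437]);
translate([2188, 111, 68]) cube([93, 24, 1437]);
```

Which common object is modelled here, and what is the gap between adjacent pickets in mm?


A fence section. The picket gap is 62 mm.

Two posts, two rails, 14 pickets — a fence section. Span 2234 mm holds 14 pickets of 93 mm with 15 equal gaps: ⌊(2234 − 14·93) / 15⌋ = 62 mm.


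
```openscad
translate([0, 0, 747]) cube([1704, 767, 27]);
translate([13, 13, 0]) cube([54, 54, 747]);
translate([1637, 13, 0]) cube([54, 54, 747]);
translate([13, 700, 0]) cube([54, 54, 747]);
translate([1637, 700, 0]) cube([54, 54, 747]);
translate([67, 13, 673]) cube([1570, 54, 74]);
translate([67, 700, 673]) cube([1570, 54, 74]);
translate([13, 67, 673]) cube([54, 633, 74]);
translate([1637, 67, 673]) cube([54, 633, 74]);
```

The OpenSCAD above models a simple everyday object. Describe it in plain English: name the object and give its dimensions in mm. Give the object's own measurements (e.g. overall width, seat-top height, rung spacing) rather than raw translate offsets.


A table: top 1704 mm (x) × 767 mm (y), 27 mm thick, upper face at z = 774 mm, on four 54×54 mm square legs, each inset 13 mm from the nearest pair of top edges from z = 0 to the bottom of the top. Four apron rails, 54 mm thick and 74 mm tall, run between adjacent legs with their top edges flush with the underside of the top and their outer faces flush with the legs' outer faces.


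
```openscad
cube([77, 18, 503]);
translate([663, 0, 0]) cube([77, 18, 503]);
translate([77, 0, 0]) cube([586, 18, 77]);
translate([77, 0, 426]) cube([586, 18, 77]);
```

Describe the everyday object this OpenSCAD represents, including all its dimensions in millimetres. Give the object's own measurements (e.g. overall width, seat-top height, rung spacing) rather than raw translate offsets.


A rectangular picture frame lying in the x–z plane (depth along y). The opening is 586 mm wide (x) by 349 mm tall (z), surrounded by a border 77 mm wide on all four sides. The frame is 18 mm deep and is made of two full-height vertical stiles with two horizontal rails fitted between them.


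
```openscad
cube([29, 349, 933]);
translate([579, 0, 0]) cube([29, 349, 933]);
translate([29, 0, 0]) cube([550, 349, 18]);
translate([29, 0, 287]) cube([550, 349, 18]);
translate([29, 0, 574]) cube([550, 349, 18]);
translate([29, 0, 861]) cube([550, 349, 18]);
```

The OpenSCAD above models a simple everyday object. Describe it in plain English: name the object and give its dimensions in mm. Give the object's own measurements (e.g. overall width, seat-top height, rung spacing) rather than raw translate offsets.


An open bookshelf. Two side panels, each 29 mm thick, 349 mm deep and 933 mm tall, stand 608 mm apart (outside-to-outside). Between them sit 4 shelves, each 18 mm thick and 349 mm deep, spanning the full gap between the sides. The bottom shelf rests on the floor (its underside at z = 0) and the clear gap between one shelf's top and the next shelf's underside is 269 mm.


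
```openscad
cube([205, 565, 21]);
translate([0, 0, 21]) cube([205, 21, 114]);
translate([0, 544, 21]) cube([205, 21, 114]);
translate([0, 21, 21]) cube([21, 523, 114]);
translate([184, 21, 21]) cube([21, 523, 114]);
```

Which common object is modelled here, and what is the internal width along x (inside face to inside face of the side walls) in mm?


An open box. The internal width is 163 mm.

A 205×565 base slab with four walls standing on it — an open box. The base is 205 mm wide and the walls are 21 mm thick, so the internal width is 205 − 2 × 21 = 163 mm.


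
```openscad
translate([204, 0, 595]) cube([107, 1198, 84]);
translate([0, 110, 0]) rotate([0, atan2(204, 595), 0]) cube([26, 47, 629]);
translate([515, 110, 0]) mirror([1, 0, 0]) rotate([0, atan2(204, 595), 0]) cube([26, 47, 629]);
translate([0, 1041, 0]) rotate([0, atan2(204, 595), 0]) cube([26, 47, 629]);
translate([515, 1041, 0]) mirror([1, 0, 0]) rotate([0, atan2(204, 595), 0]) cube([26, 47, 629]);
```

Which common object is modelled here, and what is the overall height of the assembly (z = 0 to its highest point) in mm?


A sawhorse. The overall height is 679 mm.

A beam across two mirrored pairs of raked legs — a sawhorse. The beam's underside is at z = 595 (matching the legs' vertical rise in atan2(204, 595)) and the beam is 84 mm tall, so its top is at 595 + 84 = 679 mm. The raked legs top out at the beam's underside, so that is the highest point.


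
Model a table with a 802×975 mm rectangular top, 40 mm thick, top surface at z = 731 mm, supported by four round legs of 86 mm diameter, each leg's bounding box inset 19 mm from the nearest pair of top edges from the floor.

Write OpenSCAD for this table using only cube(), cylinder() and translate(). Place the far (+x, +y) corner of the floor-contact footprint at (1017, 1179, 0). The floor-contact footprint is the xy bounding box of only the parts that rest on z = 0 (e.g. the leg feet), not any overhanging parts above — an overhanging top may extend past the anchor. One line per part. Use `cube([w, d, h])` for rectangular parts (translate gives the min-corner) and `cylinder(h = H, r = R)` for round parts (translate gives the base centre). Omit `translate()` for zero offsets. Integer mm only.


// leg_h = 731 - 40 = 691
translate([234, 223, 691]) cube([802, 975, 40]);
translate([296, 285, 0]) cylinder(h = 691, r = 43);
translate([974, 285, 0]) cylinder(h = 691, r = 43);
translate([296, 1136, 0]) cylinder(h = 691, r = 43);
translate([974, 1136, 0]) cylinder(h = 691, r = 43);


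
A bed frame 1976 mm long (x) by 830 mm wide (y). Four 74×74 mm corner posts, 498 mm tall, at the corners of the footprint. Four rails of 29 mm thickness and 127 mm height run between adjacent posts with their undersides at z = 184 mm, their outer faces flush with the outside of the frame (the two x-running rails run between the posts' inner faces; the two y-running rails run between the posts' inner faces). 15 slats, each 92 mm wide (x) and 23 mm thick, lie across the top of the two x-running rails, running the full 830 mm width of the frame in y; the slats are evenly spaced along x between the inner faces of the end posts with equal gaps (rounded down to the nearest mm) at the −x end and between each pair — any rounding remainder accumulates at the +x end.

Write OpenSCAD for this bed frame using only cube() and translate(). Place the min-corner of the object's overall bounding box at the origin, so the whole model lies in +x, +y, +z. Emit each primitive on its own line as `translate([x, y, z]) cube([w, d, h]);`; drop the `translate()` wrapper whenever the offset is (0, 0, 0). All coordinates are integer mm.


cube([74, 74, 498]);
translate([0, 756, 0]) cube([74, 74, 498]);
translate([1902, 0, 0]) cube([74, 74, 498]);
translate([1902, 756, 0]) cube([74, 74, 498]);
translate([74, 0, 184]) cube([1828, 29, 127]);
translate([74, 801, 184]) cube([1828, 29, 127]);
translate([0, 74, 184]) cube([29, 682, 127]);
translate([1947, 74, 184]) cube([29, 682, 127]);
translate([102, 0, 311]) cube([92, 830, 23]);
translate([222, 0, 311]) cube([92, 830, 23]);
translate([342, 0, 311]) cube([92, 830, 23]);
translate([462, 0, 311]) cube([92, 830, 23]);
translate([582, 0, 311]) cube([92, 830, 23]);
translate([702, 0, 311]) cube([92, 830, 23]);
translate([822, 0, 311]) cube([92, 830, 23]);
translate([942, 0, 311]) cube([92, 830, 23]);
translate([1062, 0, 311]) cube([92, 830, 23]);
translate([1182, 0, 311]) cube([92, 830, 23]);
translate([1302, 0, 311]) cube([92, 830, 23]);
translate([1422, 0, 311]) cube([92, 830, 23]);
translate([1542, 0, 311]) cube([92, 830, 23]);
translate([1662, 0, 311]) cube([92, 830, 23]);
translate([1782, 0, 311]) cube([92, 830, 23]);


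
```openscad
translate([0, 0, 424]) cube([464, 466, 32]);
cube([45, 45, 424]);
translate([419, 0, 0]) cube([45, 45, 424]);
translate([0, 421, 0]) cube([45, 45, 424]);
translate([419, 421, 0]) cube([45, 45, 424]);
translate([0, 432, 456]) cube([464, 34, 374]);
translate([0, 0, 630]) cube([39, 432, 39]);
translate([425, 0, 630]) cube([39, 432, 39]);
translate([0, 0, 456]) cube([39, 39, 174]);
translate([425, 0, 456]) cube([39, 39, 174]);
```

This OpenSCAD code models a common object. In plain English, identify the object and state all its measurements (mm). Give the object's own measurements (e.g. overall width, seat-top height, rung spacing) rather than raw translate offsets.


A chair. The seat is a 464×466×32 mm slab with its top at z = 456 mm, on four 45×45 mm corner legs (flush with the seat edges, standing on z = 0). A flat backrest 34 mm thick, 374 mm tall, spans the full seat width and rises from the seat top along its +y edge, rear face flush with the rear of the seat. Two armrests of 39×39 mm section run along each side from the seat's front edge to the front of the backrest, top faces 213 mm above the seat top and outer faces flush with the seat's x-edges; a 39×39 mm post under the front of each armrest stands on the seat at the front corner.
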